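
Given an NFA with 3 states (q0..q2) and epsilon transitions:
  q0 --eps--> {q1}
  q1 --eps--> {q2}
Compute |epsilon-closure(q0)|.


Starting from q0
Initialize closure = {q0}
Follow epsilon from q0 -> add q1
Follow epsilon from q1 -> add q2
Final closure: {q0, q1, q2}
Size = 3

3


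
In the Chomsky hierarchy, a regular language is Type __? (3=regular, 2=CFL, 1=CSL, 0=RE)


Chomsky hierarchy levels:
  Type 3: Regular (DFA/NFA/regex)
  Type 2: Context-free (PDA)
  Type 1: Context-sensitive
  Type 0: Recursively enumerable (TM)
'regular' corresponds to Type 3

3


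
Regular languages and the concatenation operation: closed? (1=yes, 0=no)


Regular languages are closed under all standard operations:
- Union: Yes (product construction)
- Intersection: Yes (product construction)
- Complement: Yes (swap accept/reject)
- Concatenation: Yes (NFA construction)
Operation: concatenation -> Closed

1


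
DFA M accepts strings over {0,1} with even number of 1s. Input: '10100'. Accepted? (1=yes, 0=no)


DFA has 2 states: q_even (start, accept=yes) and q_odd
Processing string '10100' character by character:
  Position 0: read '1', 1-count=1 -> q_odd
  Position 1: read '0', 1-count=1 -> q_odd (no change)
  Position 2: read '1', 1-count=2 -> q_even
  Position 3: read '0', 1-count=2 -> q_even (no change)
  Position 4: read '0', 1-count=2 -> q_even (no change)
Final state: q_even, total 1s = 2 (even); the DFA requires an even count -> accept

1


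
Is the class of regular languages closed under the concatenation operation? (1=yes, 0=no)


Regular languages are closed under:
- Union (DFA product construction)
- Intersection (DFA product construction)
- Complement (swap accept/reject states)
- Concatenation (NFA construction)
- Kleene star (NFA construction)
concatenation is in this list
Therefore: closed

1


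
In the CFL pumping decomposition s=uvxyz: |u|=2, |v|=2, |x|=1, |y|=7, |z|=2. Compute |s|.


|s| = |u| + |v| + |x| + |y| + |z|
= 2 + 2 + 1 + 7 + 2
= 4 + 1 + 9
= 5 + 9
= 14

14


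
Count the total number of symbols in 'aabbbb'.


String: 'aabbbb'
Counting characters:
  'a' appears 2 time(s)
  'b' appears 4 time(s)
Total length = 2 + 4 = 6

6


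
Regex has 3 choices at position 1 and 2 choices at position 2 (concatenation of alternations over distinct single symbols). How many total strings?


First group: 3 alternatives
Second group: 2 alternatives
Concatenation: each choice from group 1 pairs with each from group 2
Total = 3 x 2 = 6

6


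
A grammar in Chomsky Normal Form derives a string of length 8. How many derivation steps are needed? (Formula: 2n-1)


Chomsky Normal Form derivation:
String length n = 8
Each step either:
  - Splits a nonterminal into two (n-1 such steps)
  - Converts a nonterminal to terminal (n such steps)
Total = (n-1) + n = 2n - 1
= 2(8) - 1
= 16 - 1
= 15

15


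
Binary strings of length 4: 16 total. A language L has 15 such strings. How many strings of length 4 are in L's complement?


Alphabet: {0,1}
String length: 4
Total strings of length 4 = 2^4 = 16
Strings in L = 15
Complement = total - |L|
= 16 - 15
= 1

1


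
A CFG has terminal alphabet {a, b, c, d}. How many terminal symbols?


Terminal symbols: a, b, c, d
Counting each: a (#1), b (#2), c (#3), d (#4)
Total = 4

4


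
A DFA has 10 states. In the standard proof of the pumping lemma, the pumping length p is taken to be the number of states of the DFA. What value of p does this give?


Pumping lemma for regular languages (standard proof):
Take p = |Q|, the number of DFA states.
Any string of length >= |Q| passes through |Q|+1 states while reading its first |Q| symbols,
so by pigeonhole some state repeats, giving the loop that can be pumped.
Here |Q| = 10
Therefore the proof uses p = 10

10


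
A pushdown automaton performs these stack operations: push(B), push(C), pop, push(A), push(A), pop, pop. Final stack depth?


Tracing stack operations:
  push(B) -> stack = [B], depth=1
  push(C) -> stack = [B,C], depth=2
  pop -> removed C, stack = [B], depth=1
  push(A) -> stack = [B,A], depth=2
  push(A) -> stack = [B,A,A], depth=3
  pop -> removed A, stack = [B,A], depth=2
  pop -> removed A, stack = [B], depth=1
Final depth = 1

1


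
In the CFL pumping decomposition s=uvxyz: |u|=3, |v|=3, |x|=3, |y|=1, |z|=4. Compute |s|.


|s| = |u| + |v| + |x| + |y| + |z|
= 3 + 3 + 3 + 1 + 4
= 6 + 3 + 5
= 9 + 5
= 14

14


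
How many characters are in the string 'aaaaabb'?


String: 'aaaaabb'
Counting characters:
  'a' appears 5 time(s)
  'b' appears 2 time(s)
Total length = 5 + 2 = 7

7


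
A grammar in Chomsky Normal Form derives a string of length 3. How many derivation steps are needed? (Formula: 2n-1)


Chomsky Normal Form derivation:
String length n = 3
Each step either:
  - Splits a nonterminal into two (n-1 such steps)
  - Converts a nonterminal to terminal (n such steps)
Total = (n-1) + n = 2n - 1
= 2(3) - 1
= 6 - 1
= 5

5


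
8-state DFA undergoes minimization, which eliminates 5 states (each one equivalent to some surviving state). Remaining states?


Original DFA: 8 states
Redundant states removed: 5
Minimized states = original - removed
= 8 - 5
= 3

3


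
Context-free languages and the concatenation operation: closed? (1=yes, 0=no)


CFL closure properties:
  Closed under: union, concatenation, Kleene star
  NOT closed under: intersection, complement
Operation 'concatenation' is in closed list -> Yes (closed)

1


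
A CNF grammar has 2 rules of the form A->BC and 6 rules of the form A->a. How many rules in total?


CNF allows two rule forms:
  A -> BC (binary): 2 rules
  A -> a (terminal): 6 rules
Total = 2 + 6 = 8

8


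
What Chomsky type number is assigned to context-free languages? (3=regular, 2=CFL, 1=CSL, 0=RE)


Chomsky hierarchy levels:
  Type 3: Regular (DFA/NFA/regex)
  Type 2: Context-free (PDA)
  Type 1: Context-sensitive
  Type 0: Recursively enumerable (TM)
'context-free' corresponds to Type 2

2


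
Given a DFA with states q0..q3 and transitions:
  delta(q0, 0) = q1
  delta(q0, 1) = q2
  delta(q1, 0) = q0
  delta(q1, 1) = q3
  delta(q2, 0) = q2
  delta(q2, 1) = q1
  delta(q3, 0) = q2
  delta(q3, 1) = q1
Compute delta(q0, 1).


Looking up transition function:
delta(q0, 1) in the table
Row: q0, Column: 1
Result: q2

q2


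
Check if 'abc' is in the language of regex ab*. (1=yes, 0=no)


Pattern: ab*
String: 'abc'
Pattern requires: exactly one 'a' followed by zero or more 'b's
First char is 'a' -> OK
Rest 'bc': all b's? No
Result: 0

0


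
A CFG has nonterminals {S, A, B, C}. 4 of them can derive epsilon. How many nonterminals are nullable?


Nonterminals: {S, A, B, C}
A nonterminal is nullable if it can derive epsilon
Counting nullable nonterminals: 4
Total nullable = 4

4


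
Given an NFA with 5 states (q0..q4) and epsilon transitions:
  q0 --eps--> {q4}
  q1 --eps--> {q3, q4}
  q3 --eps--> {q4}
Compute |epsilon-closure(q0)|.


Starting from q0
Initialize closure = {q0}
Follow epsilon from q0 -> add q4
Final closure: {q0, q4}
Size = 2

2


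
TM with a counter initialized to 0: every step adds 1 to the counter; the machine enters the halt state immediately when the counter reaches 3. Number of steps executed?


Counter starts at 0. Counting sequence:
  Step 1: counter = 1
  Step 2: counter = 2
  Step 3: counter = 3
Counter reached 3 -> halt
Total steps = 3

3


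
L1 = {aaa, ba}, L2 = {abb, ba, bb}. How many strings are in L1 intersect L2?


L1 = {aaa, ba}
L2 = {abb, ba, bb}
Checking each string in L1 against L2:
  'aaa': in L2? No
  'ba': in L2? Yes
Intersection = {ba}
|L1 ∩ L2| = 1

1


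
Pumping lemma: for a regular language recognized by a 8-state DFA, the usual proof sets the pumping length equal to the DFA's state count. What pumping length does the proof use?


Pumping lemma for regular languages (standard proof):
Take p = |Q|, the number of DFA states.
Any string of length >= |Q| passes through |Q|+1 states while reading its first |Q| symbols,
so by pigeonhole some state repeats, giving the loop that can be pumped.
Here |Q| = 8
Therefore the proof uses p = 8

8


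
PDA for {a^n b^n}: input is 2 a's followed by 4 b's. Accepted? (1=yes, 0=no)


Language requires equal numbers of a's and b's
PDA pushes for each 'a', pops for each 'b'
Number of a's = 2
Number of b's = 4
2 != 4 -> Reject

0


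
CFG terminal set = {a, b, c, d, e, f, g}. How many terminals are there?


Terminal symbols: a, b, c, d, e, f, g
Counting each: a (#1), b (#2), c (#3), d (#4), e (#5), f (#6), g (#7)
Total = 7

7


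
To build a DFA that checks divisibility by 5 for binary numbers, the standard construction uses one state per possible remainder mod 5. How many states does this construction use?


Divisibility by 5 is tracked via the remainder mod 5: 0, 1, ..., 4
The construction assigns one state to each remainder
Number of remainders = 5

5


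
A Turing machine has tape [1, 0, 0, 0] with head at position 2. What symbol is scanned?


Tape: [1, 0, 0, 0]
Positions: 0 1 2 3
Values:    1 0 0 0
Head at position 2
tape[2] = 0

0


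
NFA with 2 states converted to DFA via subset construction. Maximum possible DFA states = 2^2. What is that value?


NFA has 2 states
Subset construction: each DFA state = subset of NFA states
Maximum subsets = 2^2
2^2 = 4

4


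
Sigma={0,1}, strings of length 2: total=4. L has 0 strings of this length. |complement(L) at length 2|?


Alphabet: {0,1}
String length: 2
Total strings of length 2 = 2^2 = 4
Strings in L = 0
Complement = total - |L|
= 4 - 0
= 4

4


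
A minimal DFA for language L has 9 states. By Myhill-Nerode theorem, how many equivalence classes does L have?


Myhill-Nerode theorem:
Number of equivalence classes = number of states in minimal DFA
Minimal DFA states = 9
Therefore equivalence classes = 9

9


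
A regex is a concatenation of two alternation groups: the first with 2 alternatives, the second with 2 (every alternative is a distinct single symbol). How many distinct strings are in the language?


First group: 2 alternatives
Second group: 2 alternatives
Concatenation: each choice from group 1 pairs with each from group 2
Total = 2 x 2 = 4

4


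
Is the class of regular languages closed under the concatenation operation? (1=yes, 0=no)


Regular languages are closed under:
- Union (DFA product construction)
- Intersection (DFA product construction)
- Complement (swap accept/reject states)
- Concatenation (NFA construction)
- Kleene star (NFA construction)
concatenation is in this list
Therefore: closed

1


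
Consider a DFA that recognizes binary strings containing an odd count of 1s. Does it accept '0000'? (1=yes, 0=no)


DFA has 2 states: q_even (start, accept=no) and q_odd
Processing string '0000' character by character:
  Position 0: read '0', 1-count=0 -> q_even (no change)
  Position 1: read '0', 1-count=0 -> q_even (no change)
  Position 2: read '0', 1-count=0 -> q_even (no change)
  Position 3: read '0', 1-count=0 -> q_even (no change)
Final state: q_even, total 1s = 0 (even); the DFA requires an odd count -> reject

0


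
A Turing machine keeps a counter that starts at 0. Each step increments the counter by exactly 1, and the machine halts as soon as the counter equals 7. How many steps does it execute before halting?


Counter starts at 0. Counting sequence:
  Step 1: counter = 1
  Step 2: counter = 2
  Step 3: counter = 3
  Step 4: counter = 4
  Step 5: counter = 5
  Step 6: counter = 6
  Step 7: counter = 7
Counter reached 7 -> halt
Total steps = 7

7


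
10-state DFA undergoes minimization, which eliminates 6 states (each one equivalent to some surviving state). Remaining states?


Original DFA: 10 states
Redundant states removed: 6
Minimized states = original - removed
= 10 - 6
= 4

4


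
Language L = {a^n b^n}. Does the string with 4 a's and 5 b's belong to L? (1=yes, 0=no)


Language requires equal numbers of a's and b's
PDA pushes for each 'a', pops for each 'b'
Number of a's = 4
Number of b's = 5
4 != 5 -> Reject

0


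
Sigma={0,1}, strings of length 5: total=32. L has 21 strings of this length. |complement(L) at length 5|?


Alphabet: {0,1}
String length: 5
Total strings of length 5 = 2^5 = 32
Strings in L = 21
Complement = total - |L|
= 32 - 21
= 11

11


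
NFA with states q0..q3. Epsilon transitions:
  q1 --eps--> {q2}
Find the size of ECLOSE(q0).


Starting from q0
Initialize closure = {q0}
q0 has no outgoing epsilon transitions -> nothing to add
Final closure: {q0}
Size = 1

1


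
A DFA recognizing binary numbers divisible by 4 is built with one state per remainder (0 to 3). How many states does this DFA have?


Divisibility by 4 is tracked via the remainder mod 4: 0, 1, ..., 3
The construction assigns one state to each remainder
Number of remainders = 4

4


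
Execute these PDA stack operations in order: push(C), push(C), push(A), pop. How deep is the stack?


Tracing stack operations:
  push(C) -> stack = [C], depth=1
  push(C) -> stack = [C,C], depth=2
  push(A) -> stack = [C,C,A], depth=3
  pop -> removed A, stack = [C,C], depth=2
Final depth = 2

2


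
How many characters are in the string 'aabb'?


String: 'aabb'
Counting characters:
  'a' appears 2 time(s)
  'b' appears 2 time(s)
Total length = 2 + 2 = 4

4


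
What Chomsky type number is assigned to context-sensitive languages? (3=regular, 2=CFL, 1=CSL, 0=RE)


Chomsky hierarchy levels:
  Type 3: Regular (DFA/NFA/regex)
  Type 2: Context-free (PDA)
  Type 1: Context-sensitive
  Type 0: Recursively enumerable (TM)
'context-sensitive' corresponds to Type 1

1


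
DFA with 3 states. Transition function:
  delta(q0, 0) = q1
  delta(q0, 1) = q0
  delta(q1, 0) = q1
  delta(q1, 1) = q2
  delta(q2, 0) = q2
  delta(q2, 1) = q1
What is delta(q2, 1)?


Looking up transition function:
delta(q2, 1) in the table
Row: q2, Column: 1
Result: q1

q1


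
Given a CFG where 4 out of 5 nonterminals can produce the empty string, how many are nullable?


Nonterminals: {S, A, B, C, D}
A nonterminal is nullable if it can derive epsilon
Counting nullable nonterminals: 4
Total nullable = 4

4


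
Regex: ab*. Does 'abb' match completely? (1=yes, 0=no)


Pattern: ab*
String: 'abb'
Pattern requires: exactly one 'a' followed by zero or more 'b's
First char is 'a' -> OK
Rest 'bb': all b's? Yes
Result: 1

1


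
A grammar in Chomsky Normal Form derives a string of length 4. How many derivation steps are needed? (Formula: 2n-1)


Chomsky Normal Form derivation:
String length n = 4
Each step either:
  - Splits a nonterminal into two (n-1 such steps)
  - Converts a nonterminal to terminal (n such steps)
Total = (n-1) + n = 2n - 1
= 2(4) - 1
= 8 - 1
= 7

7


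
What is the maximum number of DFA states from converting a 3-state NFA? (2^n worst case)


NFA has 3 states
Subset construction: each DFA state = subset of NFA states
Maximum subsets = 2^3
2^3 = 8

8


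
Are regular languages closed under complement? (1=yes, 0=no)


Regular languages are closed under all standard operations:
- Union: Yes (product construction)
- Intersection: Yes (product construction)
- Complement: Yes (swap accept/reject)
- Concatenation: Yes (NFA construction)
Operation: complement -> Closed

1


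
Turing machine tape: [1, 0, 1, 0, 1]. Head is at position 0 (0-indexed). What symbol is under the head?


Tape: [1, 0, 1, 0, 1]
Positions: 0 1 2 3 4
Values:    1 0 1 0 1
Head at position 0
tape[0] = 1

1


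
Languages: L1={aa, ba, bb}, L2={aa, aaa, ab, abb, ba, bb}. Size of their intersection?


L1 = {aa, ba, bb}
L2 = {aa, aaa, ab, abb, ba, bb}
Checking each string in L1 against L2:
  'aa': in L2? Yes
  'ba': in L2? Yes
  'bb': in L2? Yes
Intersection = {aa, ba, bb}
|L1 ∩ L2| = 3

3


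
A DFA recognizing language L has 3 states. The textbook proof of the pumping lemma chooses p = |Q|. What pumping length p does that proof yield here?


Pumping lemma for regular languages (standard proof):
Take p = |Q|, the number of DFA states.
Any string of length >= |Q| passes through |Q|+1 states while reading its first |Q| symbols,
so by pigeonhole some state repeats, giving the loop that can be pumped.
Here |Q| = 3
Therefore the proof uses p = 3

3


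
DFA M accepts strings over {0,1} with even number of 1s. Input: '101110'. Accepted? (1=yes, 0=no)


DFA has 2 states: q_even (start, accept=yes) and q_odd
Processing string '101110' character by character:
  Position 0: read '1', 1-count=1 -> q_odd
  Position 1: read '0', 1-count=1 -> q_odd (no change)
  Position 2: read '1', 1-count=2 -> q_even
  Position 3: read '1', 1-count=3 -> q_odd
  Position 4: read '1', 1-count=4 -> q_even
  Position 5: read '0', 1-count=4 -> q_even (no change)
Final state: q_even, total 1s = 4 (even); the DFA requires an even count -> accept

1


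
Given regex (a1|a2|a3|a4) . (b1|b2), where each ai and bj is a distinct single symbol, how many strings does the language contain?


First group: 4 alternatives
Second group: 2 alternatives
Concatenation: each choice from group 1 pairs with each from group 2
Total = 4 x 2 = 8

8


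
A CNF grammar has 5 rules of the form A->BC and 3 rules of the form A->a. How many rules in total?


CNF allows two rule forms:
  A -> BC (binary): 5 rules
  A -> a (terminal): 3 rules
Total = 5 + 3 = 8

8


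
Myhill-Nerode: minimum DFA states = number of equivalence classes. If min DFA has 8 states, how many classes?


Myhill-Nerode theorem:
Number of equivalence classes = number of states in minimal DFA
Minimal DFA states = 8
Therefore equivalence classes = 8

8


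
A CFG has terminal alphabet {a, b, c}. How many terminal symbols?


Terminal symbols: a, b, c
Counting each: a (#1), b (#2), c (#3)
Total = 3

3


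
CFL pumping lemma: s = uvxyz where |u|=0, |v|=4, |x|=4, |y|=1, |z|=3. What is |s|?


|s| = |u| + |v| + |x| + |y| + |z|
= 0 + 4 + 4 + 1 + 3
= 4 + 4 + 4
= 8 + 4
= 12

12


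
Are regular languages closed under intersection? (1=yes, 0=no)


Regular languages are closed under:
- Union (DFA product construction)
- Intersection (DFA product construction)
- Complement (swap accept/reject states)
- Concatenation (NFA construction)
- Kleene star (NFA construction)
intersection is in this list
Therefore: closed

1


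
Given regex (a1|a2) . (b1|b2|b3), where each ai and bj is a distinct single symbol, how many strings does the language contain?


First group: 2 alternatives
Second group: 3 alternatives
Concatenation: each choice from group 1 pairs with each from group 2
Total = 2 x 3 = 6

6


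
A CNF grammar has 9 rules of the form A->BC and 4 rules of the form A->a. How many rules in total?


CNF allows two rule forms:
  A -> BC (binary): 9 rules
  A -> a (terminal): 4 rules
Total = 9 + 4 = 13

13


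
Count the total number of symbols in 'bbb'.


String: 'bbb'
Counting characters:
  'b' appears 3 time(s)
Total length = 0 + 3 = 3

3


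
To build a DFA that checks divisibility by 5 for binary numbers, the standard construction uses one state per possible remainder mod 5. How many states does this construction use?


Divisibility by 5 is tracked via the remainder mod 5: 0, 1, ..., 4
The construction assigns one state to each remainder
Number of remainders = 5

5


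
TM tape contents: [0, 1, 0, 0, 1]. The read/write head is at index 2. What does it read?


Tape: [0, 1, 0, 0, 1]
Positions: 0 1 2 3 4
Values:    0 1 0 0 1
Head at position 2
tape[2] = 0

0


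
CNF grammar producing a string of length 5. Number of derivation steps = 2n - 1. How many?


Chomsky Normal Form derivation:
String length n = 5
Each step either:
  - Splits a nonterminal into two (n-1 such steps)
  - Converts a nonterminal to terminal (n such steps)
Total = (n-1) + n = 2n - 1
= 2(5) - 1
= 10 - 1
= 9

9


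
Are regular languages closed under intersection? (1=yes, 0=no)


Regular languages are closed under all standard operations:
- Union: Yes (product construction)
- Intersection: Yes (product construction)
- Complement: Yes (swap accept/reject)
- Concatenation: Yes (NFA construction)
Operation: intersection -> Closed

1


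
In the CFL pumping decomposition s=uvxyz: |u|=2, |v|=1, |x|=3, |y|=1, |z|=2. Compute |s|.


|s| = |u| + |v| + |x| + |y| + |z|
= 2 + 1 + 3 + 1 + 2
= 3 + 3 + 3
= 6 + 3
= 9

9


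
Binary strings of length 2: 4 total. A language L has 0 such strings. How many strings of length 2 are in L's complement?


Alphabet: {0,1}
String length: 2
Total strings of length 2 = 2^2 = 4
Strings in L = 0
Complement = total - |L|
= 4 - 0
= 4

4


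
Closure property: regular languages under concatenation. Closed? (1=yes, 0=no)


Regular languages are closed under:
- Union (DFA product construction)
- Intersection (DFA product construction)
- Complement (swap accept/reject states)
- Concatenation (NFA construction)
- Kleene star (NFA construction)
concatenation is in this list
Therefore: closed

1


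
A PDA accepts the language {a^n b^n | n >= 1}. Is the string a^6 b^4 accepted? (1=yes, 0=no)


Language requires equal numbers of a's and b's
PDA pushes for each 'a', pops for each 'b'
Number of a's = 6
Number of b's = 4
6 != 4 -> Reject

0


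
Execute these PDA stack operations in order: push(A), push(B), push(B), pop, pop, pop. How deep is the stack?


Tracing stack operations:
  push(A) -> stack = [A], depth=1
  push(B) -> stack = [A,B], depth=2
  push(B) -> stack = [A,B,B], depth=3
  pop -> removed B, stack = [A,B], depth=2
  pop -> removed B, stack = [A], depth=1
  pop -> removed A, stack = [], depth=0
Final depth = 0

0


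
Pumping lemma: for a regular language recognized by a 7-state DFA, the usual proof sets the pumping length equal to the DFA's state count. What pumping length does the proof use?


Pumping lemma for regular languages (standard proof):
Take p = |Q|, the number of DFA states.
Any string of length >= |Q| passes through |Q|+1 states while reading its first |Q| symbols,
so by pigeonhole some state repeats, giving the loop that can be pumped.
Here |Q| = 7
Therefore the proof uses p = 7

7


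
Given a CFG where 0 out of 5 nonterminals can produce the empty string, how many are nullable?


Nonterminals: {S, A, B, C, D}
A nonterminal is nullable if it can derive epsilon
Counting nullable nonterminals: 0
Total nullable = 0

0


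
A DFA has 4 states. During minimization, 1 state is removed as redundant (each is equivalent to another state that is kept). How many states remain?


Original DFA: 4 states
Redundant states removed: 1
Minimized states = original - removed
= 4 - 1
= 3

3


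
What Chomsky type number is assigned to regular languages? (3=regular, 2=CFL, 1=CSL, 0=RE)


Chomsky hierarchy levels:
  Type 3: Regular (DFA/NFA/regex)
  Type 2: Context-free (PDA)
  Type 1: Context-sensitive
  Type 0: Recursively enumerable (TM)
'regular' corresponds to Type 3

3


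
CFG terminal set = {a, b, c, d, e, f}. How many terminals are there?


Terminal symbols: a, b, c, d, e, f
Counting each: a (#1), b (#2), c (#3), d (#4), e (#5), f (#6)
Total = 6

6


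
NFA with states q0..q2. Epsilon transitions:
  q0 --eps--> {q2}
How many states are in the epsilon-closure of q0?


Starting from q0
Initialize closure = {q0}
Follow epsilon from q0 -> add q2
Final closure: {q0, q2}
Size = 2

2


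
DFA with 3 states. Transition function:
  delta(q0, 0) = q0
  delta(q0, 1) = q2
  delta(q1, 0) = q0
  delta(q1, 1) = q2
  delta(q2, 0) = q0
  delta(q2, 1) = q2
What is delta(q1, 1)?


Looking up transition function:
delta(q1, 1) in the table
Row: q1, Column: 1
Result: q2

q2


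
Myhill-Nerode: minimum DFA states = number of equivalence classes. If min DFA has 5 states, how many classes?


Myhill-Nerode theorem:
Number of equivalence classes = number of states in minimal DFA
Minimal DFA states = 5
Therefore equivalence classes = 5

5


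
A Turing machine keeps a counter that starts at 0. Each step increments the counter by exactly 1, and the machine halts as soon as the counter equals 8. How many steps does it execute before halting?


Counter starts at 0. Counting sequence:
  Step 1: counter = 1
  Step 2: counter = 2
  Step 3: counter = 3
  Step 4: counter = 4
  Step 5: counter = 5
  Step 6: counter = 6
  Step 7: counter = 7
  Step 8: counter = 8
Counter reached 8 -> halt
Total steps = 8

8


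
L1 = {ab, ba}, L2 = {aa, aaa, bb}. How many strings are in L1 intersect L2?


L1 = {ab, ba}
L2 = {aa, aaa, bb}
Checking each string in L1 against L2:
  'ab': in L2? No
  'ba': in L2? No
Intersection = {}
|L1 ∩ L2| = 0

0


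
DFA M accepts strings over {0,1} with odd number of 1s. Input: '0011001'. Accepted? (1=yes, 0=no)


DFA has 2 states: q_even (start, accept=no) and q_odd
Processing string '0011001' character by character:
  Position 0: read '0', 1-count=0 -> q_even (no change)
  Position 1: read '0', 1-count=0 -> q_even (no change)
  Position 2: read '1', 1-count=1 -> q_odd
  Position 3: read '1', 1-count=2 -> q_even
  Position 4: read '0', 1-count=2 -> q_even (no change)
  Position 5: read '0', 1-count=2 -> q_even (no change)
  Position 6: read '1', 1-count=3 -> q_odd
Final state: q_odd, total 1s = 3 (odd); the DFA requires an odd count -> accept

1


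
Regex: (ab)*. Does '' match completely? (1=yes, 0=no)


Pattern: (ab)*
String: ''
Pattern requires: zero or more repetitions of 'ab'
Pairs: []
All pairs are 'ab'? Yes
Result: 1

1


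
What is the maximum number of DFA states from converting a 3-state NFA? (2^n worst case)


NFA has 3 states
Subset construction: each DFA state = subset of NFA states
Maximum subsets = 2^3
2^3 = 8

8


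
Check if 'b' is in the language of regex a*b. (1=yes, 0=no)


Pattern: a*b
String: 'b'
Pattern requires: zero or more 'a's followed by exactly one 'b'
Found 0 leading 'a's
Remaining: 'b'
Remaining is exactly 'b' -> match
Result: 1

1


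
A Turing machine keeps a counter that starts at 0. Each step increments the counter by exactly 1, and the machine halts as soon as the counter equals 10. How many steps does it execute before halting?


Counter starts at 0. Counting sequence:
  Step 1: counter = 1
  Step 2: counter = 2
  Step 3: counter = 3
  Step 4: counter = 4
  Step 5: counter = 5
  Step 6: counter = 6
  ...
  Step 10: counter = 10
Counter reached 10 -> halt
Total steps = 10

10


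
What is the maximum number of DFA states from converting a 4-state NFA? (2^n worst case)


NFA has 4 states
Subset construction: each DFA state = subset of NFA states
Maximum subsets = 2^4
2^4 = 16

16


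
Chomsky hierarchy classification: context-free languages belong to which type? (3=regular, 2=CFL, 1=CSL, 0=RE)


Chomsky hierarchy levels:
  Type 3: Regular (DFA/NFA/regex)
  Type 2: Context-free (PDA)
  Type 1: Context-sensitive
  Type 0: Recursively enumerable (TM)
'context-free' corresponds to Type 2

2


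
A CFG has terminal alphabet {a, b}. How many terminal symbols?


Terminal symbols: a, b
Counting each: a (#1), b (#2)
Total = 2

2


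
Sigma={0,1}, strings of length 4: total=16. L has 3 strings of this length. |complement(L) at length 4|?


Alphabet: {0,1}
String length: 4
Total strings of length 4 = 2^4 = 16
Strings in L = 3
Complement = total - |L|
= 16 - 3
= 13

13


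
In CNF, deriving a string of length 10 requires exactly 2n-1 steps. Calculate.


Chomsky Normal Form derivation:
String length n = 10
Each step either:
  - Splits a nonterminal into two (n-1 such steps)
  - Converts a nonterminal to terminal (n such steps)
Total = (n-1) + n = 2n - 1
= 2(10) - 1
= 20 - 1
= 19

19


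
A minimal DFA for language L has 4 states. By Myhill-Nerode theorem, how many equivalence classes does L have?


Myhill-Nerode theorem:
Number of equivalence classes = number of states in minimal DFA
Minimal DFA states = 4
Therefore equivalence classes = 4

4


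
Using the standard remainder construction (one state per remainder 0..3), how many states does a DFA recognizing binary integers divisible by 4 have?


Divisibility by 4 is tracked via the remainder mod 4: 0, 1, ..., 3
The construction assigns one state to each remainder
Number of remainders = 4

4


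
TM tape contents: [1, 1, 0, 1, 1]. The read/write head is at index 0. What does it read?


Tape: [1, 1, 0, 1, 1]
Positions: 0 1 2 3 4
Values:    1 1 0 1 1
Head at position 0
tape[0] = 1

1


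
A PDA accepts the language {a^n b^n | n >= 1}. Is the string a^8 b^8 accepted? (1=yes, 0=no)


Language requires equal numbers of a's and b's
PDA pushes for each 'a', pops for each 'b'
Number of a's = 8
Number of b's = 8
8 == 8 -> Accept

1


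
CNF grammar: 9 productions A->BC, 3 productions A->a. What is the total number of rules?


CNF allows two rule forms:
  A -> BC (binary): 9 rules
  A -> a (terminal): 3 rules
Total = 9 + 3 = 12

12


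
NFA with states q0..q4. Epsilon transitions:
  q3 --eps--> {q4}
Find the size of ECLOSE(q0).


Starting from q0
Initialize closure = {q0}
q0 has no outgoing epsilon transitions -> nothing to add
Final closure: {q0}
Size = 1

1


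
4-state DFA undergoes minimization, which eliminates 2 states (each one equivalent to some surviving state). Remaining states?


Original DFA: 4 states
Redundant states removed: 2
Minimized states = original - removed
= 4 - 2
= 2

2


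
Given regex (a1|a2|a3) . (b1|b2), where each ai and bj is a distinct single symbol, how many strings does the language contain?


First group: 3 alternatives
Second group: 2 alternatives
Concatenation: each choice from group 1 pairs with each from group 2
Total = 3 x 2 = 6

6


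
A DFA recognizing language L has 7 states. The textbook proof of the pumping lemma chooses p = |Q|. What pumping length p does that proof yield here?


Pumping lemma for regular languages (standard proof):
Take p = |Q|, the number of DFA states.
Any string of length >= |Q| passes through |Q|+1 states while reading its first |Q| symbols,
so by pigeonhole some state repeats, giving the loop that can be pumped.
Here |Q| = 7
Therefore the proof uses p = 7

7


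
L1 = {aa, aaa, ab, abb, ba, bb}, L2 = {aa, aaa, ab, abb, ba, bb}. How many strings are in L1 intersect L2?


L1 = {aa, aaa, ab, abb, ba, bb}
L2 = {aa, aaa, ab, abb, ba, bb}
Checking each string in L1 against L2:
  'aa': in L2? Yes
  'aaa': in L2? Yes
  'ab': in L2? Yes
  'abb': in L2? Yes
  'ba': in L2? Yes
  'bb': in L2? Yes
Intersection = {aa, aaa, ab, abb, ba, bb}
|L1 ∩ L2| = 6

6


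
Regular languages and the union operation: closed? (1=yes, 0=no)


Regular languages are closed under all standard operations:
- Union: Yes (product construction)
- Intersection: Yes (product construction)
- Complement: Yes (swap accept/reject)
- Concatenation: Yes (NFA construction)
Operation: union -> Closed

1


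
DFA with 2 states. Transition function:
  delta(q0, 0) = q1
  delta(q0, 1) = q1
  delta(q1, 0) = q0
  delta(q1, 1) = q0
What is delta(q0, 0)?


Looking up transition function:
delta(q0, 0) in the table
Row: q0, Column: 0
Result: q1

q1


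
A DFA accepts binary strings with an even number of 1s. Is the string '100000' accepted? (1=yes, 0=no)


DFA has 2 states: q_even (start, accept=yes) and q_odd
Processing string '100000' character by character:
  Position 0: read '1', 1-count=1 -> q_odd
  Position 1: read '0', 1-count=1 -> q_odd (no change)
  Position 2: read '0', 1-count=1 -> q_odd (no change)
  Position 3: read '0', 1-count=1 -> q_odd (no change)
  Position 4: read '0', 1-count=1 -> q_odd (no change)
  Position 5: read '0', 1-count=1 -> q_odd (no change)
Final state: q_odd, total 1s = 1 (odd); the DFA requires an even count -> reject

0


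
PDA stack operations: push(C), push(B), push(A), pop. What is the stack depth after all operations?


Tracing stack operations:
  push(C) -> stack = [C], depth=1
  push(B) -> stack = [C,B], depth=2
  push(A) -> stack = [C,B,A], depth=3
  pop -> removed A, stack = [C,B], depth=2
Final depth = 2

2


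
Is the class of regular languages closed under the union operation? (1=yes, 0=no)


Regular languages are closed under:
- Union (DFA product construction)
- Intersection (DFA product construction)
- Complement (swap accept/reject states)
- Concatenation (NFA construction)
- Kleene star (NFA construction)
union is in this list
Therefore: closed

1


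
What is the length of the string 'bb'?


String: 'bb'
Counting characters:
  'b' appears 2 time(s)
Total length = 0 + 2 = 2

2


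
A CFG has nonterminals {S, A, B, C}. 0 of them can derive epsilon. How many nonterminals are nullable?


Nonterminals: {S, A, B, C}
A nonterminal is nullable if it can derive epsilon
Counting nullable nonterminals: 0
Total nullable = 0

0


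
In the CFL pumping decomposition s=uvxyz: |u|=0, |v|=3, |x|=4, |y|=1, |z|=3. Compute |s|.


|s| = |u| + |v| + |x| + |y| + |z|
= 0 + 3 + 4 + 1 + 3
= 3 + 4 + 4
= 7 + 4
= 11

11


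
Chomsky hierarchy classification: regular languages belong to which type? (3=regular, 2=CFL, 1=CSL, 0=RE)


Chomsky hierarchy levels:
  Type 3: Regular (DFA/NFA/regex)
  Type 2: Context-free (PDA)
  Type 1: Context-sensitive
  Type 0: Recursively enumerable (TM)
'regular' corresponds to Type 3

3


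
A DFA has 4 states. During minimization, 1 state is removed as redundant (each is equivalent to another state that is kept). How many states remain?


Original DFA: 4 states
Redundant states removed: 1
Minimized states = original - removed
= 4 - 1
= 3

3


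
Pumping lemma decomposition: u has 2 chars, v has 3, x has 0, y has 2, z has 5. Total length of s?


|s| = |u| + |v| + |x| + |y| + |z|
= 2 + 3 + 0 + 2 + 5
= 5 + 0 + 7
= 5 + 7
= 12

12


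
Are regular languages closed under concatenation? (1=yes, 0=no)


Regular languages are closed under:
- Union (DFA product construction)
- Intersection (DFA product construction)
- Complement (swap accept/reject states)
- Concatenation (NFA construction)
- Kleene star (NFA construction)
concatenation is in this list
Therefore: closed

1


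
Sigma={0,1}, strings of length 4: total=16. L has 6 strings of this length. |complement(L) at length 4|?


Alphabet: {0,1}
String length: 4
Total strings of length 4 = 2^4 = 16
Strings in L = 6
Complement = total - |L|
= 16 - 6
= 10

10


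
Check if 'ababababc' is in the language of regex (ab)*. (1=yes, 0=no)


Pattern: (ab)*
String: 'ababababc'
Pattern requires: zero or more repetitions of 'ab'
Length 9 is odd -> cannot be (ab)* -> no match
Result: 0

0


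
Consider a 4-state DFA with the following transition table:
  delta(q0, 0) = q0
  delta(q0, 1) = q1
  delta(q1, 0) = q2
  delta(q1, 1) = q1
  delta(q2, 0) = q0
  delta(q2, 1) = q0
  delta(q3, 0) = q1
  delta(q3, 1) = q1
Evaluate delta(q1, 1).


Looking up transition function:
delta(q1, 1) in the table
Row: q1, Column: 1
Result: q1

q1


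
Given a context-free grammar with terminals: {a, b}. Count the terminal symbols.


Terminal symbols: a, b
Counting each: a (#1), b (#2)
Total = 2

2


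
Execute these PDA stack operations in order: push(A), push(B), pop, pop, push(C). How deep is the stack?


Tracing stack operations:
  push(A) -> stack = [A], depth=1
  push(B) -> stack = [A,B], depth=2
  pop -> removed B, stack = [A], depth=1
  pop -> removed A, stack = [], depth=0
  push(C) -> stack = [C], depth=1
Final depth = 1

1


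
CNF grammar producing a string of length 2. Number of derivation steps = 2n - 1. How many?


Chomsky Normal Form derivation:
String length n = 2
Each step either:
  - Splits a nonterminal into two (n-1 such steps)
  - Converts a nonterminal to terminal (n such steps)
Total = (n-1) + n = 2n - 1
= 2(2) - 1
= 4 - 1
= 3

3


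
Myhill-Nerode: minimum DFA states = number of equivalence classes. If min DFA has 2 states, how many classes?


Myhill-Nerode theorem:
Number of equivalence classes = number of states in minimal DFA
Minimal DFA states = 2
Therefore equivalence classes = 2

2


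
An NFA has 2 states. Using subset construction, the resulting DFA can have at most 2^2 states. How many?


NFA has 2 states
Subset construction: each DFA state = subset of NFA states
Maximum subsets = 2^2
2^2 = 4

4


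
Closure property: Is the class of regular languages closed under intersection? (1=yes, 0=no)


Regular languages are closed under all standard operations:
- Union: Yes (product construction)
- Intersection: Yes (product construction)
- Complement: Yes (swap accept/reject)
- Concatenation: Yes (NFA construction)
Operation: intersection -> Closed

1


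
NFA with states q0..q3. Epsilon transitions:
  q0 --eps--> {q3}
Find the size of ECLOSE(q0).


Starting from q0
Initialize closure = {q0}
Follow epsilon from q0 -> add q3
Final closure: {q0, q3}
Size = 2

2


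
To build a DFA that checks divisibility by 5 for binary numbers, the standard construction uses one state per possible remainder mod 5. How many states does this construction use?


Divisibility by 5 is tracked via the remainder mod 5: 0, 1, ..., 4
The construction assigns one state to each remainder
Number of remainders = 5

5


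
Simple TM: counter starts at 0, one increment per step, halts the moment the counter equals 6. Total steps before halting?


Counter starts at 0. Counting sequence:
  Step 1: counter = 1
  Step 2: counter = 2
  Step 3: counter = 3
  Step 4: counter = 4
  Step 5: counter = 5
  Step 6: counter = 6
Counter reached 6 -> halt
Total steps = 6

6


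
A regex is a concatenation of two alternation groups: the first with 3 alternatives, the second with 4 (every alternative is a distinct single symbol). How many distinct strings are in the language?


First group: 3 alternatives
Second group: 4 alternatives
Concatenation: each choice from group 1 pairs with each from group 2
Total = 3 x 4 = 12

12


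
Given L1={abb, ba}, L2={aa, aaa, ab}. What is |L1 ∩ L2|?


L1 = {abb, ba}
L2 = {aa, aaa, ab}
Checking each string in L1 against L2:
  'abb': in L2? No
  'ba': in L2? No
Intersection = {}
|L1 ∩ L2| = 0

0


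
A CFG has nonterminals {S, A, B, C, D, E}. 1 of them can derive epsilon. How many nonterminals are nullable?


Nonterminals: {S, A, B, C, D, E}
A nonterminal is nullable if it can derive epsilon
Counting nullable nonterminals: 1
Total nullable = 1

1


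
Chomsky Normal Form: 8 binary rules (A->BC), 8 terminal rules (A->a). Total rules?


CNF allows two rule forms:
  A -> BC (binary): 8 rules
  A -> a (terminal): 8 rules
Total = 8 + 8 = 16

16


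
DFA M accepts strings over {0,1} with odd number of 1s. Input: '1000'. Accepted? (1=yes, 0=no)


DFA has 2 states: q_even (start, accept=no) and q_odd
Processing string '1000' character by character:
  Position 0: read '1', 1-count=1 -> q_odd
  Position 1: read '0', 1-count=1 -> q_odd (no change)
  Position 2: read '0', 1-count=1 -> q_odd (no change)
  Position 3: read '0', 1-count=1 -> q_odd (no change)
Final state: q_odd, total 1s = 1 (odd); the DFA requires an odd count -> accept

1


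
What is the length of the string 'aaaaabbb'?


String: 'aaaaabbb'
Counting characters:
  'a' appears 5 time(s)
  'b' appears 3 time(s)
Total length = 5 + 3 = 8

8


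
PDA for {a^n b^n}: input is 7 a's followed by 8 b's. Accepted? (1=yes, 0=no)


Language requires equal numbers of a's and b's
PDA pushes for each 'a', pops for each 'b'
Number of a's = 7
Number of b's = 8
7 != 8 -> Reject

0


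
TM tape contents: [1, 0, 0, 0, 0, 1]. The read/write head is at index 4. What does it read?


Tape: [1, 0, 0, 0, 0, 1]
Positions: 0 1 2 3 4 5
Values:    1 0 0 0 0 1
Head at position 4
tape[4] = 0

0


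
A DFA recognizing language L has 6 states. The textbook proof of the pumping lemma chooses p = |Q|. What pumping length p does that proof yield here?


Pumping lemma for regular languages (standard proof):
Take p = |Q|, the number of DFA states.
Any string of length >= |Q| passes through |Q|+1 states while reading its first |Q| symbols,
so by pigeonhole some state repeats, giving the loop that can be pumped.
Here |Q| = 6
Therefore the proof uses p = 6

6
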